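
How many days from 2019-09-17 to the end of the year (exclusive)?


Day of year: 260 of 365
Remaining = 365 - 260

105 days


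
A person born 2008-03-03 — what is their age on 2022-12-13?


Birth: 2008-03-03
Reference: 2022-12-13
Year difference: 2022 - 2008 = 14

14 years old


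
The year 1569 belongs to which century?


Century = (year - 1) // 100 + 1
= (1569 - 1) // 100 + 1
= 1568 // 100 + 1
= 15 + 1

16th century


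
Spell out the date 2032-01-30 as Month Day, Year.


ISO 2032-01-30 parses as year=2032, month=01, day=30
Month 1 -> January

January 30, 2032


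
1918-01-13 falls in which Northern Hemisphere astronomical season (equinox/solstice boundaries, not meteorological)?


Date: January 13
Astronomical Winter (approx.; exact equinox/solstice day varies by year): December 21 to March 19
January 13 falls within the Winter window

Winter


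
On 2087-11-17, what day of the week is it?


Date: November 17, 2087
Anchor: Jan 1, 2087. With p = 2087 - 1 = 2086: (p + p//4 - p//100 + p//400) mod 7 = (2086 + 521 - 20 + 5) mod 7 = 2592 mod 7 = 2 -> Wednesday (Mon=0 ... Sun=6)
Days before November (Jan-Oct): 304; offset = 304 + 17 - 1 = 320
Weekday index = (2 + 320) mod 7 = 0

Day of the week: Monday


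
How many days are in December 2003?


December 2003

31 days


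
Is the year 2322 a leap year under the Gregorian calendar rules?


Gregorian leap year rule: divisible by 4, but not by 100, unless also by 400.
2322 is not divisible by 4 -> not a leap year

No


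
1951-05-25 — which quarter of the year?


Month: May (month 5)
Q1: Jan-Mar, Q2: Apr-Jun, Q3: Jul-Sep, Q4: Oct-Dec

Q2


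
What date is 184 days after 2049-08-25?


Start: 2049-08-25, add 184 days
August 2049 has 31 days: 31 - 25 = 6 days to August 31 -> 178 left
September 2049 has 30 days -> 148 left
October 2049 has 31 days -> 117 left
November 2049 has 30 days -> 87 left
December 2049 has 31 days -> 56 left
January 2050 has 31 days -> 25 left
February 2050: 25 <= 28 -> lands on February 25

Result: 2050-02-25


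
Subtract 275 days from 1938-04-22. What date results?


Start: 1938-04-22, subtract 275 days
Back 22 days from April 22 reaches March 31, 1938 -> 253 left
March 1938 has 31 days -> back to February 28, 1938 -> 222 left
February 1938 has 28 days -> back to January 31, 1938 -> 194 left
January 1938 has 31 days -> back to December 31, 1937 -> 163 left
December 1937 has 31 days -> back to November 30, 1937 -> 132 left
November 1937 has 30 days -> back to October 31, 1937 -> 102 left
October 1937 has 31 days -> back to September 30, 1937 -> 71 left
September 1937 has 30 days -> back to August 31, 1937 -> 41 left
August 1937 has 31 days -> back to July 31, 1937 -> 10 left
July 1937: 31 - 10 = 21 -> lands on July 21

Result: 1937-07-21


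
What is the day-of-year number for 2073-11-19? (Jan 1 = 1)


Date: November 19, 2073
Days in months 1 through 10: 304
Plus 19 days in November

Day of year: 323


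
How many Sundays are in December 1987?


December 1987 has 31 days
Anchor: Jan 1, 1987. With p = 1987 - 1 = 1986: (p + p//4 - p//100 + p//400) mod 7 = (1986 + 496 - 19 + 4) mod 7 = 2467 mod 7 = 3 -> Thursday (Mon=0 ... Sun=6)
Days before December (Jan-Nov): 334; December 1 index = (3 + 334) mod 7 = 1 -> Tuesday
First Sunday is December 6
Sundays: 6, 13, 20, 27

4 Sundays


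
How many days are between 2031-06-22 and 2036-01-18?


From 2031-06-22 to 2036-01-18
2031-06-22: days before June = 31 + 28 + 31 + 30 + 31 = 151 (2031 is not a leap year); day of year = 151 + 22 = 173
2036-01-18: day of year = 18
Rest of 2031: 365 - 173 = 192
Full years 2032 (366), 2033 (365), 2034 (365), 2035 (365): 1461
Total = 192 + 1461 + 18 = 1671

1671 days


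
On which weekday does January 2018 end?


January 2018 has 31 days
Anchor: Jan 1, 2018. With p = 2018 - 1 = 2017: (p + p//4 - p//100 + p//400) mod 7 = (2017 + 504 - 20 + 5) mod 7 = 2506 mod 7 = 0 -> Monday (Mon=0 ... Sun=6)
January 1 is the anchor itself -> Monday
Last day offset: 31 - 1 = 30 days
Weekday index = (0 + 30) mod 7 = 2

Wednesday, January 31


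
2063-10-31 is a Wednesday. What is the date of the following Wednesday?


Current: Wednesday
Target: Wednesday
Days ahead: 7

Next Wednesday: 2063-11-07


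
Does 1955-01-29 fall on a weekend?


Anchor: Jan 1, 1955. With p = 1955 - 1 = 1954: (p + p//4 - p//100 + p//400) mod 7 = (1954 + 488 - 19 + 4) mod 7 = 2427 mod 7 = 5 -> Saturday (Mon=0 ... Sun=6)
Day of year: 29; offset = 28
Weekday index = (5 + 28) mod 7 = 5 -> Saturday
Weekend days: Saturday, Sunday

Yes


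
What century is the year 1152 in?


Century = (year - 1) // 100 + 1
= (1152 - 1) // 100 + 1
= 1151 // 100 + 1
= 11 + 1

12th century


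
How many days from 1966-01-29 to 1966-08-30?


From 1966-01-29 to 1966-08-30
1966-01-29: day of year = 29
1966-08-30: days before August = 31 + 28 + 31 + 30 + 31 + 30 + 31 = 212 (1966 is not a leap year); day of year = 212 + 30 = 242
Same year: 242 - 29 = 213

213 days


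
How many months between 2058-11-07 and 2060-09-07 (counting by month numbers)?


From November 2058 to September 2060
2 years * 12 = 24 months, minus 2 months = 22

22 months


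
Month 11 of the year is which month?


Month 11 of 12

November


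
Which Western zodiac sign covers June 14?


Date: June 14
Conventional tropical zodiac dates: Gemini from May 21 onward; Cancer starts June 21
June 14 falls within the Gemini range

Gemini


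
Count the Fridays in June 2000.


June 2000 has 30 days
Anchor: Jan 1, 2000. With p = 2000 - 1 = 1999: (p + p//4 - p//100 + p//400) mod 7 = (1999 + 499 - 19 + 4) mod 7 = 2483 mod 7 = 5 -> Saturday (Mon=0 ... Sun=6)
Days before June (Jan-May): 152; June 1 index = (5 + 152) mod 7 = 3 -> Thursday
First Friday is June 2
Fridays: 2, 9, 16, 23, 30

5 Fridays


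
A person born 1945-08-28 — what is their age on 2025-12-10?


Birth: 1945-08-28
Reference: 2025-12-10
Year difference: 2025 - 1945 = 80

80 years old


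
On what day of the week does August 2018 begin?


Target: August 1, 2018
Anchor: Jan 1, 2018. With p = 2018 - 1 = 2017: (p + p//4 - p//100 + p//400) mod 7 = (2017 + 504 - 20 + 5) mod 7 = 2506 mod 7 = 0 -> Monday (Mon=0 ... Sun=6)
Days before August (Jan-Jul): 212 days
Weekday index = (0 + 212) mod 7 = 2

Wednesday


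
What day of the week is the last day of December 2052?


December 2052 has 31 days
Anchor: Jan 1, 2052. With p = 2052 - 1 = 2051: (p + p//4 - p//100 + p//400) mod 7 = (2051 + 512 - 20 + 5) mod 7 = 2548 mod 7 = 0 -> Monday (Mon=0 ... Sun=6)
Days before December (Jan-Nov): 335; December 1 index = (0 + 335) mod 7 = 6 -> Sunday
Last day offset: 31 - 1 = 30 days
Weekday index = (6 + 30) mod 7 = 1

Tuesday, December 31


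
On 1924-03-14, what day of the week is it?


Date: March 14, 1924
Anchor: Jan 1, 1924. With p = 1924 - 1 = 1923: (p + p//4 - p//100 + p//400) mod 7 = (1923 + 480 - 19 + 4) mod 7 = 2388 mod 7 = 1 -> Tuesday (Mon=0 ... Sun=6)
Days before March (Jan-Feb): 60; offset = 60 + 14 - 1 = 73
Weekday index = (1 + 73) mod 7 = 4

Day of the week: Friday


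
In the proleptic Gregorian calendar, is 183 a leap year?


Gregorian leap year rule: divisible by 4, but not by 100, unless also by 400.
183 is not divisible by 4 -> not a leap year

No


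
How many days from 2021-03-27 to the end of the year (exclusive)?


Day of year: 86 of 365
Remaining = 365 - 86

279 days


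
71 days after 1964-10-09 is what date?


Start: 1964-10-09, add 71 days
October 1964 has 31 days: 31 - 9 = 22 days to October 31 -> 49 left
November 1964 has 30 days -> 19 left
December 1964: 19 <= 31 -> lands on December 19

Result: 1964-12-19


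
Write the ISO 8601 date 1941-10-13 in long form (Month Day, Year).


ISO 1941-10-13 parses as year=1941, month=10, day=13
Month 10 -> October

October 13, 1941


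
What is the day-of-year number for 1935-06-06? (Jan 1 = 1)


Date: June 6, 1935
Days in months 1 through 5: 151
Plus 6 days in June

Day of year: 157


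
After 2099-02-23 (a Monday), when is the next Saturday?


Current: Monday
Target: Saturday
Days ahead: 5

Next Saturday: 2099-02-28


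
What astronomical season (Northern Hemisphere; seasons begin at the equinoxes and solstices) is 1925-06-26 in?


Date: June 26
Astronomical Summer (approx.; exact equinox/solstice day varies by year): June 21 to September 21
June 26 falls within the Summer window

Summer


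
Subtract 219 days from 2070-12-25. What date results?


Start: 2070-12-25, subtract 219 days
Back 25 days from December 25 reaches November 30, 2070 -> 194 left
November 2070 has 30 days -> back to October 31, 2070 -> 164 left
October 2070 has 31 days -> back to September 30, 2070 -> 133 left
September 2070 has 30 days -> back to August 31, 2070 -> 103 left
August 2070 has 31 days -> back to July 31, 2070 -> 72 left
July 2070 has 31 days -> back to June 30, 2070 -> 41 left
June 2070 has 30 days -> back to May 31, 2070 -> 11 left
May 2070: 31 - 11 = 20 -> lands on May 20

Result: 2070-05-20


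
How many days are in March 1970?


March 1970

31 days


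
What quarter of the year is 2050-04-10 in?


Month: April (month 4)
Q1: Jan-Mar, Q2: Apr-Jun, Q3: Jul-Sep, Q4: Oct-Dec

Q2


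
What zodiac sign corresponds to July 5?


Date: July 5
Conventional tropical zodiac dates: Cancer from June 21 onward; Leo starts July 23
July 5 falls within the Cancer range

Cancer


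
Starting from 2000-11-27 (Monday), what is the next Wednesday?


Current: Monday
Target: Wednesday
Days ahead: 2

Next Wednesday: 2000-11-29


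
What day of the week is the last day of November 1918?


November 1918 has 30 days
Anchor: Jan 1, 1918. With p = 1918 - 1 = 1917: (p + p//4 - p//100 + p//400) mod 7 = (1917 + 479 - 19 + 4) mod 7 = 2381 mod 7 = 1 -> Tuesday (Mon=0 ... Sun=6)
Days before November (Jan-Oct): 304; November 1 index = (1 + 304) mod 7 = 4 -> Friday
Last day offset: 30 - 1 = 29 days
Weekday index = (4 + 29) mod 7 = 5

Saturday, November 30


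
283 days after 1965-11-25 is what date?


Start: 1965-11-25, add 283 days
November 1965 has 30 days: 30 - 25 = 5 days to November 30 -> 278 left
December 1965 has 31 days -> 247 left
January 1966 has 31 days -> 216 left
February 1966 has 28 days -> 188 left
March 1966 has 31 days -> 157 left
April 1966 has 30 days -> 127 left
May 1966 has 31 days -> 96 left
June 1966 has 30 days -> 66 left
July 1966 has 31 days -> 35 left
August 1966 has 31 days -> 4 left
September 1966: 4 <= 30 -> lands on September 4

Result: 1966-09-04


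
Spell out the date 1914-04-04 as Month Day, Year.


ISO 1914-04-04 parses as year=1914, month=04, day=04
Month 4 -> April

April 4, 1914


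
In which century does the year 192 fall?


Century = (year - 1) // 100 + 1
= (192 - 1) // 100 + 1
= 191 // 100 + 1
= 1 + 1

2nd century


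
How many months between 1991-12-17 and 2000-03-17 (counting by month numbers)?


From December 1991 to March 2000
9 years * 12 = 108 months, minus 9 months = 99

99 months


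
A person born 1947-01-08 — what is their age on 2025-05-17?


Birth: 1947-01-08
Reference: 2025-05-17
Year difference: 2025 - 1947 = 78

78 years old


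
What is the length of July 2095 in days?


July 2095

31 days


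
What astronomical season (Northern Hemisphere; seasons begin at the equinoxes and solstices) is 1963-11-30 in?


Date: November 30
Astronomical Autumn (approx.; exact equinox/solstice day varies by year): September 22 to December 20
November 30 falls within the Autumn window

Autumn


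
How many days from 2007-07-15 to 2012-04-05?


From 2007-07-15 to 2012-04-05
2007-07-15: days before July = 31 + 28 + 31 + 30 + 31 + 30 = 181 (2007 is not a leap year); day of year = 181 + 15 = 196
2012-04-05: days before April = 31 + 29 + 31 = 91 (2012 is a leap year); day of year = 91 + 5 = 96
Rest of 2007: 365 - 196 = 169
Full years 2008 (366), 2009 (365), 2010 (365), 2011 (365): 1461
Total = 169 + 1461 + 96 = 1726

1726 days


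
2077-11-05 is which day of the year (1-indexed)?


Date: November 5, 2077
Days in months 1 through 10: 304
Plus 5 days in November

Day of year: 309


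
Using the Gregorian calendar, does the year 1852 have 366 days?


Gregorian leap year rule: divisible by 4, but not by 100, unless also by 400.
1852 is divisible by 4 but not 100 -> leap year

Yes


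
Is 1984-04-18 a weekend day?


Anchor: Jan 1, 1984. With p = 1984 - 1 = 1983: (p + p//4 - p//100 + p//400) mod 7 = (1983 + 495 - 19 + 4) mod 7 = 2463 mod 7 = 6 -> Sunday (Mon=0 ... Sun=6)
Day of year: 109; offset = 108
Weekday index = (6 + 108) mod 7 = 2 -> Wednesday
Weekend days: Saturday, Sunday

No


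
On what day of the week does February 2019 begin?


Target: February 1, 2019
Anchor: Jan 1, 2019. With p = 2019 - 1 = 2018: (p + p//4 - p//100 + p//400) mod 7 = (2018 + 504 - 20 + 5) mod 7 = 2507 mod 7 = 1 -> Tuesday (Mon=0 ... Sun=6)
Days before February (Jan): 31 days
Weekday index = (1 + 31) mod 7 = 4

Friday


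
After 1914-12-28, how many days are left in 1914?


Day of year: 362 of 365
Remaining = 365 - 362

3 days


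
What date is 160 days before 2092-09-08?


Start: 2092-09-08, subtract 160 days
Back 8 days from September 8 reaches August 31, 2092 -> 152 left
August 2092 has 31 days -> back to July 31, 2092 -> 121 left
July 2092 has 31 days -> back to June 30, 2092 -> 90 left
June 2092 has 30 days -> back to May 31, 2092 -> 60 left
May 2092 has 31 days -> back to April 30, 2092 -> 29 left
April 2092: 30 - 29 = 1 -> lands on April 1

Result: 2092-04-01


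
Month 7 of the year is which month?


Month 7 of 12

July


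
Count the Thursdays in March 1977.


March 1977 has 31 days
Anchor: Jan 1, 1977. With p = 1977 - 1 = 1976: (p + p//4 - p//100 + p//400) mod 7 = (1976 + 494 - 19 + 4) mod 7 = 2455 mod 7 = 5 -> Saturday (Mon=0 ... Sun=6)
Days before March (Jan-Feb): 59; March 1 index = (5 + 59) mod 7 = 1 -> Tuesday
First Thursday is March 3
Thursdays: 3, 10, 17, 24, 31

5 Thursdays


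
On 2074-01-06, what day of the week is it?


Date: January 6, 2074
Anchor: Jan 1, 2074. With p = 2074 - 1 = 2073: (p + p//4 - p//100 + p//400) mod 7 = (2073 + 518 - 20 + 5) mod 7 = 2576 mod 7 = 0 -> Monday (Mon=0 ... Sun=6)
Days into year = 6 - 1 = 5
Weekday index = (0 + 5) mod 7 = 5

Day of the week: Saturday


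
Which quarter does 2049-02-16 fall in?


Month: February (month 2)
Q1: Jan-Mar, Q2: Apr-Jun, Q3: Jul-Sep, Q4: Oct-Dec

Q1


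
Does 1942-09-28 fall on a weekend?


Anchor: Jan 1, 1942. With p = 1942 - 1 = 1941: (p + p//4 - p//100 + p//400) mod 7 = (1941 + 485 - 19 + 4) mod 7 = 2411 mod 7 = 3 -> Thursday (Mon=0 ... Sun=6)
Day of year: 271; offset = 270
Weekday index = (3 + 270) mod 7 = 0 -> Monday
Weekend days: Saturday, Sunday

No


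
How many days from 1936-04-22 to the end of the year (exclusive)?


Day of year: 113 of 366
Remaining = 366 - 113

253 days


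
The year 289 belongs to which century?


Century = (year - 1) // 100 + 1
= (289 - 1) // 100 + 1
= 288 // 100 + 1
= 2 + 1

3rd century


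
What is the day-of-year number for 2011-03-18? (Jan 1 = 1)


Date: March 18, 2011
Days in months 1 through 2: 59
Plus 18 days in March

Day of year: 77


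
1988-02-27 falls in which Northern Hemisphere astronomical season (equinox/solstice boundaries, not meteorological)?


Date: February 27
Astronomical Winter (approx.; exact equinox/solstice day varies by year): December 21 to March 19
February 27 falls within the Winter window

Winter


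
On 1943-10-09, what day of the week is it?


Date: October 9, 1943
Anchor: Jan 1, 1943. With p = 1943 - 1 = 1942: (p + p//4 - p//100 + p//400) mod 7 = (1942 + 485 - 19 + 4) mod 7 = 2412 mod 7 = 4 -> Friday (Mon=0 ... Sun=6)
Days before October (Jan-Sep): 273; offset = 273 + 9 - 1 = 281
Weekday index = (4 + 281) mod 7 = 5

Day of the week: Saturday


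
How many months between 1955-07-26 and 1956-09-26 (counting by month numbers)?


From July 1955 to September 1956
1 year * 12 = 12 months, plus 2 months = 14

14 months


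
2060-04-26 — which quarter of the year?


Month: April (month 4)
Q1: Jan-Mar, Q2: Apr-Jun, Q3: Jul-Sep, Q4: Oct-Dec

Q2


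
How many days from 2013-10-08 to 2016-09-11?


From 2013-10-08 to 2016-09-11
2013-10-08: days before October = 31 + 28 + 31 + 30 + 31 + 30 + 31 + 31 + 30 = 273 (2013 is not a leap year); day of year = 273 + 8 = 281
2016-09-11: days before September = 31 + 29 + 31 + 30 + 31 + 30 + 31 + 31 = 244 (2016 is a leap year); day of year = 244 + 11 = 255
Rest of 2013: 365 - 281 = 84
Full years 2014 (365), 2015 (365): 730
Total = 84 + 730 + 255 = 1069

1069 days


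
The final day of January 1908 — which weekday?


January 1908 has 31 days
Anchor: Jan 1, 1908. With p = 1908 - 1 = 1907: (p + p//4 - p//100 + p//400) mod 7 = (1907 + 476 - 19 + 4) mod 7 = 2368 mod 7 = 2 -> Wednesday (Mon=0 ... Sun=6)
January 1 is the anchor itself -> Wednesday
Last day offset: 31 - 1 = 30 days
Weekday index = (2 + 30) mod 7 = 4

Friday, January 31


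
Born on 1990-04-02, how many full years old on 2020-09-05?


Birth: 1990-04-02
Reference: 2020-09-05
Year difference: 2020 - 1990 = 30

30 years old


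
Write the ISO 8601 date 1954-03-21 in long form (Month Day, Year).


ISO 1954-03-21 parses as year=1954, month=03, day=21
Month 3 -> March

March 21, 1954


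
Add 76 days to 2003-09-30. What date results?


Start: 2003-09-30, add 76 days
September 30 is the last day of September 2003 -> 76 left
October 2003 has 31 days -> 45 left
November 2003 has 30 days -> 15 left
December 2003: 15 <= 31 -> lands on December 15

Result: 2003-12-15


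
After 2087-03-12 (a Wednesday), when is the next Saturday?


Current: Wednesday
Target: Saturday
Days ahead: 3

Next Saturday: 2087-03-15


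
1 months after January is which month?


January is month 1
1 + 1 = 2

February


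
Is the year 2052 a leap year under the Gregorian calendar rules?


Gregorian leap year rule: divisible by 4, but not by 100, unless also by 400.
2052 is divisible by 4 but not 100 -> leap year

Yes


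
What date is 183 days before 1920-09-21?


Start: 1920-09-21, subtract 183 days
Back 21 days from September 21 reaches August 31, 1920 -> 162 left
August 1920 has 31 days -> back to July 31, 1920 -> 131 left
July 1920 has 31 days -> back to June 30, 1920 -> 100 left
June 1920 has 30 days -> back to May 31, 1920 -> 70 left
May 1920 has 31 days -> back to April 30, 1920 -> 39 left
April 1920 has 30 days -> back to March 31, 1920 -> 9 left
March 1920: 31 - 9 = 22 -> lands on March 22

Result: 1920-03-22


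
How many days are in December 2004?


December 2004

31 days


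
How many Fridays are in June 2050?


June 2050 has 30 days
Anchor: Jan 1, 2050. With p = 2050 - 1 = 2049: (p + p//4 - p//100 + p//400) mod 7 = (2049 + 512 - 20 + 5) mod 7 = 2546 mod 7 = 5 -> Saturday (Mon=0 ... Sun=6)
Days before June (Jan-May): 151; June 1 index = (5 + 151) mod 7 = 2 -> Wednesday
First Friday is June 3
Fridays: 3, 10, 17, 24

4 Fridays


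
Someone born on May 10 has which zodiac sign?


Date: May 10
Conventional tropical zodiac dates: Taurus from April 20 onward; Gemini starts May 21
May 10 falls within the Taurus range

Taurus


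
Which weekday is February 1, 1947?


Target: February 1, 1947
Anchor: Jan 1, 1947. With p = 1947 - 1 = 1946: (p + p//4 - p//100 + p//400) mod 7 = (1946 + 486 - 19 + 4) mod 7 = 2417 mod 7 = 2 -> Wednesday (Mon=0 ... Sun=6)
Days before February (Jan): 31 days
Weekday index = (2 + 31) mod 7 = 5

Saturday


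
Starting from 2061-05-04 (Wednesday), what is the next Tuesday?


Current: Wednesday
Target: Tuesday
Days ahead: 6

Next Tuesday: 2061-05-10


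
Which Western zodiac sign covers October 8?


Date: October 8
Conventional tropical zodiac dates: Libra from September 23 onward; Scorpio starts October 23
October 8 falls within the Libra range

Libra


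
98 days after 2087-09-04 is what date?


Start: 2087-09-04, add 98 days
September 2087 has 30 days: 30 - 4 = 26 days to September 30 -> 72 left
October 2087 has 31 days -> 41 left
November 2087 has 30 days -> 11 left
December 2087: 11 <= 31 -> lands on December 11

Result: 2087-12-11


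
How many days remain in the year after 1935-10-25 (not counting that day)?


Day of year: 298 of 365
Remaining = 365 - 298

67 days


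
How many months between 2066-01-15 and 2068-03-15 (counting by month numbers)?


From January 2066 to March 2068
2 years * 12 = 24 months, plus 2 months = 26

26 months


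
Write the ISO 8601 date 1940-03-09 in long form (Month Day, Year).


ISO 1940-03-09 parses as year=1940, month=03, day=09
Month 3 -> March

March 9, 1940


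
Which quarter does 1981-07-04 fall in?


Month: July (month 7)
Q1: Jan-Mar, Q2: Apr-Jun, Q3: Jul-Sep, Q4: Oct-Dec

Q3


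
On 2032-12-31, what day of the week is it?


Date: December 31, 2032
Anchor: Jan 1, 2032. With p = 2032 - 1 = 2031: (p + p//4 - p//100 + p//400) mod 7 = (2031 + 507 - 20 + 5) mod 7 = 2523 mod 7 = 3 -> Thursday (Mon=0 ... Sun=6)
Days before December (Jan-Nov): 335; offset = 335 + 31 - 1 = 365
Weekday index = (3 + 365) mod 7 = 4

Day of the week: Friday


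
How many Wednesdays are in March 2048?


March 2048 has 31 days
Anchor: Jan 1, 2048. With p = 2048 - 1 = 2047: (p + p//4 - p//100 + p//400) mod 7 = (2047 + 511 - 20 + 5) mod 7 = 2543 mod 7 = 2 -> Wednesday (Mon=0 ... Sun=6)
Days before March (Jan-Feb): 60; March 1 index = (2 + 60) mod 7 = 6 -> Sunday
First Wednesday is March 4
Wednesdays: 4, 11, 18, 25

4 Wednesdays


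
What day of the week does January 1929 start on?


Target: January 1, 1929
Anchor: Jan 1, 1929. With p = 1929 - 1 = 1928: (p + p//4 - p//100 + p//400) mod 7 = (1928 + 482 - 19 + 4) mod 7 = 2395 mod 7 = 1 -> Tuesday (Mon=0 ... Sun=6)
Offset from anchor: 0 days
Weekday index = (1 + 0) mod 7 = 1

Tuesday


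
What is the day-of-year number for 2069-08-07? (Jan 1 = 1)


Date: August 7, 2069
Days in months 1 through 7: 212
Plus 7 days in August

Day of year: 219


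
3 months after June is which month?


June is month 6
6 + 3 = 9

September


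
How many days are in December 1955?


December 1955

31 days


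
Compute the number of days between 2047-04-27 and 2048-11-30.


From 2047-04-27 to 2048-11-30
2047-04-27: days before April = 31 + 28 + 31 = 90 (2047 is not a leap year); day of year = 90 + 27 = 117
2048-11-30: days before November = 31 + 29 + 31 + 30 + 31 + 30 + 31 + 31 + 30 + 31 = 305 (2048 is a leap year); day of year = 305 + 30 = 335
Rest of 2047: 365 - 117 = 248
Total = 248 + 335 = 583

583 days


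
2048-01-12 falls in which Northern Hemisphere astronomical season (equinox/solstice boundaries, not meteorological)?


Date: January 12
Astronomical Winter (approx.; exact equinox/solstice day varies by year): December 21 to March 19
January 12 falls within the Winter window

Winter


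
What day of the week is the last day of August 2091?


August 2091 has 31 days
Anchor: Jan 1, 2091. With p = 2091 - 1 = 2090: (p + p//4 - p//100 + p//400) mod 7 = (2090 + 522 - 20 + 5) mod 7 = 2597 mod 7 = 0 -> Monday (Mon=0 ... Sun=6)
Days before August (Jan-Jul): 212; August 1 index = (0 + 212) mod 7 = 2 -> Wednesday
Last day offset: 31 - 1 = 30 days
Weekday index = (2 + 30) mod 7 = 4

Friday, August 31


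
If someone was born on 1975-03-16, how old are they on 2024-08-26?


Birth: 1975-03-16
Reference: 2024-08-26
Year difference: 2024 - 1975 = 49

49 years old


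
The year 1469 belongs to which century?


Century = (year - 1) // 100 + 1
= (1469 - 1) // 100 + 1
= 1468 // 100 + 1
= 14 + 1

15th century


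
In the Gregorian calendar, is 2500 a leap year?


Gregorian leap year rule: divisible by 4, but not by 100, unless also by 400.
2500 is divisible by 100 but not 400 -> not a leap year

No


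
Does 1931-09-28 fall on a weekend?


Anchor: Jan 1, 1931. With p = 1931 - 1 = 1930: (p + p//4 - p//100 + p//400) mod 7 = (1930 + 482 - 19 + 4) mod 7 = 2397 mod 7 = 3 -> Thursday (Mon=0 ... Sun=6)
Day of year: 271; offset = 270
Weekday index = (3 + 270) mod 7 = 0 -> Monday
Weekend days: Saturday, Sunday

No


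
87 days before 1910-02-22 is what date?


Start: 1910-02-22, subtract 87 days
Back 22 days from February 22 reaches January 31, 1910 -> 65 left
January 1910 has 31 days -> back to December 31, 1909 -> 34 left
December 1909 has 31 days -> back to November 30, 1909 -> 3 left
November 1909: 30 - 3 = 27 -> lands on November 27

Result: 1909-11-27


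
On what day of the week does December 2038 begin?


Target: December 1, 2038
Anchor: Jan 1, 2038. With p = 2038 - 1 = 2037: (p + p//4 - p//100 + p//400) mod 7 = (2037 + 509 - 20 + 5) mod 7 = 2531 mod 7 = 4 -> Friday (Mon=0 ... Sun=6)
Days before December (Jan-Nov): 334 days
Weekday index = (4 + 334) mod 7 = 2

Wednesday


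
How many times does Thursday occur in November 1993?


November 1993 has 30 days
Anchor: Jan 1, 1993. With p = 1993 - 1 = 1992: (p + p//4 - p//100 + p//400) mod 7 = (1992 + 498 - 19 + 4) mod 7 = 2475 mod 7 = 4 -> Friday (Mon=0 ... Sun=6)
Days before November (Jan-Oct): 304; November 1 index = (4 + 304) mod 7 = 0 -> Monday
First Thursday is November 4
Thursdays: 4, 11, 18, 25

4 Thursdays


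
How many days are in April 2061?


April 2061

30 days


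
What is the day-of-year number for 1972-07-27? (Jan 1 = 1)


Date: July 27, 1972
Days in months 1 through 6: 182
Plus 27 days in July

Day of year: 209


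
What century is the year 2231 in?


Century = (year - 1) // 100 + 1
= (2231 - 1) // 100 + 1
= 2230 // 100 + 1
= 22 + 1

23rd century


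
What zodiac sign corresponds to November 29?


Date: November 29
Conventional tropical zodiac dates: Sagittarius from November 22 onward; Capricorn starts December 22
November 29 falls within the Sagittarius range

Sagittarius


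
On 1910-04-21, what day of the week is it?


Date: April 21, 1910
Anchor: Jan 1, 1910. With p = 1910 - 1 = 1909: (p + p//4 - p//100 + p//400) mod 7 = (1909 + 477 - 19 + 4) mod 7 = 2371 mod 7 = 5 -> Saturday (Mon=0 ... Sun=6)
Days before April (Jan-Mar): 90; offset = 90 + 21 - 1 = 110
Weekday index = (5 + 110) mod 7 = 3

Day of the week: Thursday


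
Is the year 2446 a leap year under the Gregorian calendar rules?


Gregorian leap year rule: divisible by 4, but not by 100, unless also by 400.
2446 is not divisible by 4 -> not a leap year

No


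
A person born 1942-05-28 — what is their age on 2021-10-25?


Birth: 1942-05-28
Reference: 2021-10-25
Year difference: 2021 - 1942 = 79

79 years old


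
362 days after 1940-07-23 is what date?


Start: 1940-07-23, add 362 days
July 1940 has 31 days: 31 - 23 = 8 days to July 31 -> 354 left
August 1940 has 31 days -> 323 left
September 1940 has 30 days -> 293 left
October 1940 has 31 days -> 262 left
November 1940 has 30 days -> 232 left
December 1940 has 31 days -> 201 left
January 1941 has 31 days -> 170 left
February 1941 has 28 days -> 142 left
March 1941 has 31 days -> 111 left
April 1941 has 30 days -> 81 left
May 1941 has 31 days -> 50 left
June 1941 has 30 days -> 20 left
July 1941: 20 <= 31 -> lands on July 20

Result: 1941-07-20


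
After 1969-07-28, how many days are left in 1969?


Day of year: 209 of 365
Remaining = 365 - 209

156 days


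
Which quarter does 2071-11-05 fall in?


Month: November (month 11)
Q1: Jan-Mar, Q2: Apr-Jun, Q3: Jul-Sep, Q4: Oct-Dec

Q4


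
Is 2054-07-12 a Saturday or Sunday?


Anchor: Jan 1, 2054. With p = 2054 - 1 = 2053: (p + p//4 - p//100 + p//400) mod 7 = (2053 + 513 - 20 + 5) mod 7 = 2551 mod 7 = 3 -> Thursday (Mon=0 ... Sun=6)
Day of year: 193; offset = 192
Weekday index = (3 + 192) mod 7 = 6 -> Sunday
Weekend days: Saturday, Sunday

Yes


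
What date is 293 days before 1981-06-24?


Start: 1981-06-24, subtract 293 days
Back 24 days from June 24 reaches May 31, 1981 -> 269 left
May 1981 has 31 days -> back to April 30, 1981 -> 238 left
April 1981 has 30 days -> back to March 31, 1981 -> 208 left
March 1981 has 31 days -> back to February 28, 1981 -> 177 left
February 1981 has 28 days -> back to January 31, 1981 -> 149 left
January 1981 has 31 days -> back to December 31, 1980 -> 118 left
December 1980 has 31 days -> back to November 30, 1980 -> 87 left
November 1980 has 30 days -> back to October 31, 1980 -> 57 left
October 1980 has 31 days -> back to September 30, 1980 -> 26 left
September 1980: 30 - 26 = 4 -> lands on September 4

Result: 1980-09-04


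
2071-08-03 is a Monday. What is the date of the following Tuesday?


Current: Monday
Target: Tuesday
Days ahead: 1

Next Tuesday: 2071-08-04


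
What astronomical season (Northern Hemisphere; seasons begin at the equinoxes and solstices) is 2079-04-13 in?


Date: April 13
Astronomical Spring (approx.; exact equinox/solstice day varies by year): March 20 to June 20
April 13 falls within the Spring window

Spring


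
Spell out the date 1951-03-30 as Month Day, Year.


ISO 1951-03-30 parses as year=1951, month=03, day=30
Month 3 -> March

March 30, 1951


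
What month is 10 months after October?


October is month 10
10 + 10 = 20; wrap: 20 - 12 = 8

August


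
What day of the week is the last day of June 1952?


June 1952 has 30 days
Anchor: Jan 1, 1952. With p = 1952 - 1 = 1951: (p + p//4 - p//100 + p//400) mod 7 = (1951 + 487 - 19 + 4) mod 7 = 2423 mod 7 = 1 -> Tuesday (Mon=0 ... Sun=6)
Days before June (Jan-May): 152; June 1 index = (1 + 152) mod 7 = 6 -> Sunday
Last day offset: 30 - 1 = 29 days
Weekday index = (6 + 29) mod 7 = 0

Monday, June 30


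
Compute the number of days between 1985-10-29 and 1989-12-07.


From 1985-10-29 to 1989-12-07
1985-10-29: days before October = 31 + 28 + 31 + 30 + 31 + 30 + 31 + 31 + 30 = 273 (1985 is not a leap year); day of year = 273 + 29 = 302
1989-12-07: days before December = 31 + 28 + 31 + 30 + 31 + 30 + 31 + 31 + 30 + 31 + 30 = 334 (1989 is not a leap year); day of year = 334 + 7 = 341
Rest of 1985: 365 - 302 = 63
Full years 1986 (365), 1987 (365), 1988 (366): 1096
Total = 63 + 1096 + 341 = 1500

1500 days


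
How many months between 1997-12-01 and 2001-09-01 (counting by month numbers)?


From December 1997 to September 2001
4 years * 12 = 48 months, minus 3 months = 45

45 months


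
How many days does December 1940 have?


December 1940

31 days


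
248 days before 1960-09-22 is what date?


Start: 1960-09-22, subtract 248 days
Back 22 days from September 22 reaches August 31, 1960 -> 226 left
August 1960 has 31 days -> back to July 31, 1960 -> 195 left
July 1960 has 31 days -> back to June 30, 1960 -> 164 left
June 1960 has 30 days -> back to May 31, 1960 -> 134 left
May 1960 has 31 days -> back to April 30, 1960 -> 103 left
April 1960 has 30 days -> back to March 31, 1960 -> 73 left
March 1960 has 31 days -> back to February 29, 1960 -> 42 left
February 1960 has 29 days -> back to January 31, 1960 -> 13 left
January 1960: 31 - 13 = 18 -> lands on January 18

Result: 1960-01-18


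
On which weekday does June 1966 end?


June 1966 has 30 days
Anchor: Jan 1, 1966. With p = 1966 - 1 = 1965: (p + p//4 - p//100 + p//400) mod 7 = (1965 + 491 - 19 + 4) mod 7 = 2441 mod 7 = 5 -> Saturday (Mon=0 ... Sun=6)
Days before June (Jan-May): 151; June 1 index = (5 + 151) mod 7 = 2 -> Wednesday
Last day offset: 30 - 1 = 29 days
Weekday index = (2 + 29) mod 7 = 3

Thursday, June 30


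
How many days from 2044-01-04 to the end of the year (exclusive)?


Day of year: 4 of 366
Remaining = 366 - 4

362 days


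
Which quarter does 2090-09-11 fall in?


Month: September (month 9)
Q1: Jan-Mar, Q2: Apr-Jun, Q3: Jul-Sep, Q4: Oct-Dec

Q3


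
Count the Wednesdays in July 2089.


July 2089 has 31 days
Anchor: Jan 1, 2089. With p = 2089 - 1 = 2088: (p + p//4 - p//100 + p//400) mod 7 = (2088 + 522 - 20 + 5) mod 7 = 2595 mod 7 = 5 -> Saturday (Mon=0 ... Sun=6)
Days before July (Jan-Jun): 181; July 1 index = (5 + 181) mod 7 = 4 -> Friday
First Wednesday is July 6
Wednesdays: 6, 13, 20, 27

4 Wednesdays


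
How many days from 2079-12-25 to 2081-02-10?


From 2079-12-25 to 2081-02-10
2079-12-25: days before December = 31 + 28 + 31 + 30 + 31 + 30 + 31 + 31 + 30 + 31 + 30 = 334 (2079 is not a leap year); day of year = 334 + 25 = 359
2081-02-10: days before February = 31; day of year = 31 + 10 = 41
Rest of 2079: 365 - 359 = 6
Full years 2080 (366): 366
Total = 6 + 366 + 41 = 413

413 days


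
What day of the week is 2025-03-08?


Date: March 8, 2025
Anchor: Jan 1, 2025. With p = 2025 - 1 = 2024: (p + p//4 - p//100 + p//400) mod 7 = (2024 + 506 - 20 + 5) mod 7 = 2515 mod 7 = 2 -> Wednesday (Mon=0 ... Sun=6)
Days before March (Jan-Feb): 59; offset = 59 + 8 - 1 = 66
Weekday index = (2 + 66) mod 7 = 5

Day of the week: Saturday


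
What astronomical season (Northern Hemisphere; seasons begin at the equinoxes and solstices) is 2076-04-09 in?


Date: April 9
Astronomical Spring (approx.; exact equinox/solstice day varies by year): March 20 to June 20
April 9 falls within the Spring window

Spring


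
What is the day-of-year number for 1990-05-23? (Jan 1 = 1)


Date: May 23, 1990
Days in months 1 through 4: 120
Plus 23 days in May

Day of year: 143


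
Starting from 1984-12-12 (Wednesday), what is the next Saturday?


Current: Wednesday
Target: Saturday
Days ahead: 3

Next Saturday: 1984-12-15


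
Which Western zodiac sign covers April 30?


Date: April 30
Conventional tropical zodiac dates: Taurus from April 20 onward; Gemini starts May 21
April 30 falls within the Taurus range

Taurus


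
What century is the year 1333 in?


Century = (year - 1) // 100 + 1
= (1333 - 1) // 100 + 1
= 1332 // 100 + 1
= 13 + 1

14th century


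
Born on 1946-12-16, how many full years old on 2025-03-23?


Birth: 1946-12-16
Reference: 2025-03-23
Year difference: 2025 - 1946 = 79
Birthday not yet reached in 2025, subtract 1

78 years old


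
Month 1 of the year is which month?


Month 1 of 12

January


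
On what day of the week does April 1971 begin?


Target: April 1, 1971
Anchor: Jan 1, 1971. With p = 1971 - 1 = 1970: (p + p//4 - p//100 + p//400) mod 7 = (1970 + 492 - 19 + 4) mod 7 = 2447 mod 7 = 4 -> Friday (Mon=0 ... Sun=6)
Days before April (Jan-Mar): 90 days
Weekday index = (4 + 90) mod 7 = 3

Thursday


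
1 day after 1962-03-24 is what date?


Start: 1962-03-24, add 1 day
March 1962 has 31 days; 24 + 1 = 25 stays within March

Result: 1962-03-25


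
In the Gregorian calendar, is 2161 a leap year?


Gregorian leap year rule: divisible by 4, but not by 100, unless also by 400.
2161 is not divisible by 4 -> not a leap year

No


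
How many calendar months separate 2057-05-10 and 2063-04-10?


From May 2057 to April 2063
6 years * 12 = 72 months, minus 1 month = 71

71 months


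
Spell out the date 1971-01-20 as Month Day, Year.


ISO 1971-01-20 parses as year=1971, month=01, day=20
Month 1 -> January

January 20, 1971


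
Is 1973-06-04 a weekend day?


Anchor: Jan 1, 1973. With p = 1973 - 1 = 1972: (p + p//4 - p//100 + p//400) mod 7 = (1972 + 493 - 19 + 4) mod 7 = 2450 mod 7 = 0 -> Monday (Mon=0 ... Sun=6)
Day of year: 155; offset = 154
Weekday index = (0 + 154) mod 7 = 0 -> Monday
Weekend days: Saturday, Sunday

No


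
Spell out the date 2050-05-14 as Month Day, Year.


ISO 2050-05-14 parses as year=2050, month=05, day=14
Month 5 -> May

May 14, 2050


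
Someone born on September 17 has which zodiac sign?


Date: September 17
Conventional tropical zodiac dates: Virgo from August 23 onward; Libra starts September 23
September 17 falls within the Virgo range

Virgo


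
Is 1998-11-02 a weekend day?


Anchor: Jan 1, 1998. With p = 1998 - 1 = 1997: (p + p//4 - p//100 + p//400) mod 7 = (1997 + 499 - 19 + 4) mod 7 = 2481 mod 7 = 3 -> Thursday (Mon=0 ... Sun=6)
Day of year: 306; offset = 305
Weekday index = (3 + 305) mod 7 = 0 -> Monday
Weekend days: Saturday, Sunday

No


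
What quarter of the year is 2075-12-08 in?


Month: December (month 12)
Q1: Jan-Mar, Q2: Apr-Jun, Q3: Jul-Sep, Q4: Oct-Dec

Q4


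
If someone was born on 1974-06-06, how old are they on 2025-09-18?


Birth: 1974-06-06
Reference: 2025-09-18
Year difference: 2025 - 1974 = 51

51 years old


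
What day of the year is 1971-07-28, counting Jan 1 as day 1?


Date: July 28, 1971
Days in months 1 through 6: 181
Plus 28 days in July

Day of year: 209


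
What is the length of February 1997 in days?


February 1997 (leap year: no)

28 days


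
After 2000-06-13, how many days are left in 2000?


Day of year: 165 of 366
Remaining = 366 - 165

201 days


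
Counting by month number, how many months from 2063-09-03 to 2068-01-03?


From September 2063 to January 2068
5 years * 12 = 60 months, minus 8 months = 52

52 months


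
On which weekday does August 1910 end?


August 1910 has 31 days
Anchor: Jan 1, 1910. With p = 1910 - 1 = 1909: (p + p//4 - p//100 + p//400) mod 7 = (1909 + 477 - 19 + 4) mod 7 = 2371 mod 7 = 5 -> Saturday (Mon=0 ... Sun=6)
Days before August (Jan-Jul): 212; August 1 index = (5 + 212) mod 7 = 0 -> Monday
Last day offset: 31 - 1 = 30 days
Weekday index = (0 + 30) mod 7 = 2

Wednesday, August 31


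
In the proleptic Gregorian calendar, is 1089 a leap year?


Gregorian leap year rule: divisible by 4, but not by 100, unless also by 400.
1089 is not divisible by 4 -> not a leap year

No


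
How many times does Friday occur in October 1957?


October 1957 has 31 days
Anchor: Jan 1, 1957. With p = 1957 - 1 = 1956: (p + p//4 - p//100 + p//400) mod 7 = (1956 + 489 - 19 + 4) mod 7 = 2430 mod 7 = 1 -> Tuesday (Mon=0 ... Sun=6)
Days before October (Jan-Sep): 273; October 1 index = (1 + 273) mod 7 = 1 -> Tuesday
First Friday is October 4
Fridays: 4, 11, 18, 25

4 Fridays


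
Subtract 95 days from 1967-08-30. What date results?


Start: 1967-08-30, subtract 95 days
Back 30 days from August 30 reaches July 31, 1967 -> 65 left
July 1967 has 31 days -> back to June 30, 1967 -> 34 left
June 1967 has 30 days -> back to May 31, 1967 -> 4 left
May 1967: 31 - 4 = 27 -> lands on May 27

Result: 1967-05-27


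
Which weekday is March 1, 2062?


Target: March 1, 2062
Anchor: Jan 1, 2062. With p = 2062 - 1 = 2061: (p + p//4 - p//100 + p//400) mod 7 = (2061 + 515 - 20 + 5) mod 7 = 2561 mod 7 = 6 -> Sunday (Mon=0 ... Sun=6)
Days before March (Jan-Feb): 59 days
Weekday index = (6 + 59) mod 7 = 2

Wednesday


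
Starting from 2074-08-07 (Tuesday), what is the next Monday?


Current: Tuesday
Target: Monday
Days ahead: 6

Next Monday: 2074-08-13


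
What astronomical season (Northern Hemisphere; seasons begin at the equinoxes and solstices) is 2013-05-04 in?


Date: May 4
Astronomical Spring (approx.; exact equinox/solstice day varies by year): March 20 to June 20
May 4 falls within the Spring window

Spring


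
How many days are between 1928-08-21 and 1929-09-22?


From 1928-08-21 to 1929-09-22
1928-08-21: days before August = 31 + 29 + 31 + 30 + 31 + 30 + 31 = 213 (1928 is a leap year); day of year = 213 + 21 = 234
1929-09-22: days before September = 31 + 28 + 31 + 30 + 31 + 30 + 31 + 31 = 243 (1929 is not a leap year); day of year = 243 + 22 = 265
Rest of 1928: 366 - 234 = 132
Total = 132 + 265 = 397

397 days


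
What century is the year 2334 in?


Century = (year - 1) // 100 + 1
= (2334 - 1) // 100 + 1
= 2333 // 100 + 1
= 23 + 1

24th century


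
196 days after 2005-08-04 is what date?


Start: 2005-08-04, add 196 days
August 2005 has 31 days: 31 - 4 = 27 days to August 31 -> 169 left
September 2005 has 30 days -> 139 left
October 2005 has 31 days -> 108 left
November 2005 has 30 days -> 78 left
December 2005 has 31 days -> 47 left
January 2006 has 31 days -> 16 left
February 2006: 16 <= 28 -> lands on February 16

Result: 2006-02-16
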